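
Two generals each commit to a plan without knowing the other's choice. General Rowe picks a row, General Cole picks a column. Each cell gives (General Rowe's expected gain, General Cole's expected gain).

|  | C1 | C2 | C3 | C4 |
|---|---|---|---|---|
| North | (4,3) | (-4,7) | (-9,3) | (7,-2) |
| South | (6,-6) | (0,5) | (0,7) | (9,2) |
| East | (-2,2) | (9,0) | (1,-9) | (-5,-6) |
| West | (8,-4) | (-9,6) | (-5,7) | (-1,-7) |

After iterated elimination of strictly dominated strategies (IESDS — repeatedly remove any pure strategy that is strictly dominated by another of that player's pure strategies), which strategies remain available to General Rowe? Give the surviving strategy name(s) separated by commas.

South, East, West

For General Rowe, South strictly dominates North on the remaining columns (C1: 6>4, C2: 0>-4, C3: 0>-9, C4: 9>7); eliminate North.
General Cole's strategy C4 is strictly dominated by C2 (South: 5>2, East: 0>-6, West: 6>-7) and is removed.
Among the remaining strategies, none is strictly dominated by another pure strategy of the same player, so the elimination stops.
Surviving strategies — General Rowe: {South, East, West}; General Cole: {C1, C2, C3}.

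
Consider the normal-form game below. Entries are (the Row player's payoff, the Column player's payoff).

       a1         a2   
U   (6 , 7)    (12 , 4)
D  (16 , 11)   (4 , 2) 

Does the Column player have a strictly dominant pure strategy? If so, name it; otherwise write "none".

a1

a1 vs a2: U: 7>4, D: 11>2.
a1 strictly beats every other strategy against every opponent action, so it is strictly dominant.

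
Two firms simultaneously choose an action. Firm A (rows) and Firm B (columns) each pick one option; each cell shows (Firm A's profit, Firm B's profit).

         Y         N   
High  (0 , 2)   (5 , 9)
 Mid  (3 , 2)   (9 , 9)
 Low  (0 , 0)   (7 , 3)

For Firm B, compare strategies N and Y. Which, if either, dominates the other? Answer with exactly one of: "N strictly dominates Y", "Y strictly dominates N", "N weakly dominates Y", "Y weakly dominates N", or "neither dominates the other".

N's payoffs vs Y's, by Firm A's action — High: 9>2, Mid: 9>2, Low: 3>0.
Every comparison favours N, so N strictly dominates Y.

N strictly dominates Y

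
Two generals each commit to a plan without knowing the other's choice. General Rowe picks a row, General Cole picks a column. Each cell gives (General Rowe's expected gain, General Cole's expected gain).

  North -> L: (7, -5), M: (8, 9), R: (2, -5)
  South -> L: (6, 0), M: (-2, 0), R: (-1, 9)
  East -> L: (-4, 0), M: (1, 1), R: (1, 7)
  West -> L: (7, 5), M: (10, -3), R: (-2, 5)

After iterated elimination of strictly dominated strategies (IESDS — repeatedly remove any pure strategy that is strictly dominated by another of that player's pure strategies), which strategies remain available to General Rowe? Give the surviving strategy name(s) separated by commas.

For General Rowe, North strictly dominates South on the remaining columns (L: 7>6, M: 8>-2, R: 2>-1); eliminate South.
For General Rowe, North strictly dominates East on the remaining columns (L: 7>-4, M: 8>1, R: 2>1); eliminate East.
Among the remaining strategies, none is strictly dominated by another pure strategy of the same player, so the elimination stops.
Surviving strategies — General Rowe: {North, West}; General Cole: {L, M, R}.

North, West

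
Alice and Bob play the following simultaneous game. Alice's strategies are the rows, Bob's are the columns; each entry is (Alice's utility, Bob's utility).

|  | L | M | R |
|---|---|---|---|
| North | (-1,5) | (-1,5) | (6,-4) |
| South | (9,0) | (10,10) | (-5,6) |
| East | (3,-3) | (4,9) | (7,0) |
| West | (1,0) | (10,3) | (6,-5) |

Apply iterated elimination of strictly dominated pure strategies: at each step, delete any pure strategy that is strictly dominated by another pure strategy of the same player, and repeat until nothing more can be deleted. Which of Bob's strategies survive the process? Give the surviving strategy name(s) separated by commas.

M

Row North is eliminated: East beats it against every remaining column (L: 3>-1, M: 4>-1, R: 7>6).
For Bob, M strictly dominates L on the remaining rows (South: 10>0, East: 9>-3, West: 3>0); eliminate L.
For Bob, M strictly dominates R on the remaining rows (South: 10>6, East: 9>0, West: 3>-5); eliminate R.
Alice's strategy East is strictly dominated by South (M: 10>4) and is removed.
Among the remaining strategies, none is strictly dominated by another pure strategy of the same player, so the elimination stops.
Surviving strategies — Alice: {South, West}; Bob: {M}.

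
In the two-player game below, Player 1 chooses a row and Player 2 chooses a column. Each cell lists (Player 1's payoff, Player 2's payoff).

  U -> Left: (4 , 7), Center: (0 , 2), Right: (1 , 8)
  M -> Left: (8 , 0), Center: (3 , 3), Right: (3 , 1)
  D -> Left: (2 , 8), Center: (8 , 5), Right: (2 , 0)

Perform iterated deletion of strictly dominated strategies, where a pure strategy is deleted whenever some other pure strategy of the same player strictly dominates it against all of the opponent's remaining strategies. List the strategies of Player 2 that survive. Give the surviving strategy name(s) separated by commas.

For Player 1, M strictly dominates U on the remaining columns (Left: 8>4, Center: 3>0, Right: 3>1); eliminate U.
For Player 2, Center strictly dominates Right on the remaining rows (M: 3>1, D: 5>0); eliminate Right.
Among the remaining strategies, none is strictly dominated by another pure strategy of the same player, so the elimination stops.
Surviving strategies — Player 1: {M, D}; Player 2: {Left, Center}.

Left, Center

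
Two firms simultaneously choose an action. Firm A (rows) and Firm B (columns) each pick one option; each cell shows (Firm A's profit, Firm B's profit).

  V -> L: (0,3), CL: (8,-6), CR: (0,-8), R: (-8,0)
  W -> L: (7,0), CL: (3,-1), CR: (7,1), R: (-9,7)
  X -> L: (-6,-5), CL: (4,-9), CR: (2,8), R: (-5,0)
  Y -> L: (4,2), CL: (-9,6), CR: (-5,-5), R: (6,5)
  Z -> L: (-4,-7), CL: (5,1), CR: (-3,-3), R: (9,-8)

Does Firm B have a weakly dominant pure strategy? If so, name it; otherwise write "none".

L fails to dominate CL at Y (2<6).
CL fails to dominate L at V (-6<3).
CR fails to dominate L at V (-8<3).
R fails to dominate L at V (0<3).
No single strategy dominates all the others.

none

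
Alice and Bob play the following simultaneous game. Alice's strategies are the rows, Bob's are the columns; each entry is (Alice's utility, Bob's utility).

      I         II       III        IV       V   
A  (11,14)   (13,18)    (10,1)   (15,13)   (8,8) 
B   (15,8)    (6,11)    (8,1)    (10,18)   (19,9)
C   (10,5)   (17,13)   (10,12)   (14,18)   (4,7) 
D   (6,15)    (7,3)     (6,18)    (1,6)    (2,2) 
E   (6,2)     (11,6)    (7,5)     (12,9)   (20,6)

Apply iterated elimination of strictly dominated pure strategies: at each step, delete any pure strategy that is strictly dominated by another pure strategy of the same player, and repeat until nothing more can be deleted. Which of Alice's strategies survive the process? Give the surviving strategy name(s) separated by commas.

For Alice, A strictly dominates D on the remaining columns (I: 11>6, II: 13>7, III: 10>6, IV: 15>1, V: 8>2); eliminate D.
For Bob, II strictly dominates I on the remaining rows (A: 18>14, B: 11>8, C: 13>5, E: 6>2); eliminate I.
Column III is eliminated: II beats it against every remaining row (A: 18>1, B: 11>1, C: 13>12, E: 6>5).
Alice's strategy B is strictly dominated by E (II: 11>6, IV: 12>10, V: 20>19) and is removed.
For Bob, IV strictly dominates V on the remaining rows (A: 13>8, C: 18>7, E: 9>6); eliminate V.
Alice's strategy E is strictly dominated by A (II: 13>11, IV: 15>12) and is removed.
Among the remaining strategies, none is strictly dominated by another pure strategy of the same player, so the elimination stops.
Surviving strategies — Alice: {A, C}; Bob: {II, IV}.

A, C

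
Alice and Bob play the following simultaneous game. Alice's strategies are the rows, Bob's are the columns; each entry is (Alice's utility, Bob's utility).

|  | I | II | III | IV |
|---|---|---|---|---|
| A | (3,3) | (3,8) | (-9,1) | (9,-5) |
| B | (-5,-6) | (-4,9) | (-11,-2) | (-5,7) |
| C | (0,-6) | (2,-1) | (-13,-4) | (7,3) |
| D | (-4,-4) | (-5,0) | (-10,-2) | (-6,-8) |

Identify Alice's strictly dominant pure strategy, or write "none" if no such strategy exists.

A

A vs B: I: 3>-5, II: 3>-4, III: -9>-11, IV: 9>-5.
A vs C: I: 3>0, II: 3>2, III: -9>-13, IV: 9>7.
A vs D: I: 3>-4, II: 3>-5, III: -9>-10, IV: 9>-6.
A strictly beats every other strategy against every opponent action, so it is strictly dominant.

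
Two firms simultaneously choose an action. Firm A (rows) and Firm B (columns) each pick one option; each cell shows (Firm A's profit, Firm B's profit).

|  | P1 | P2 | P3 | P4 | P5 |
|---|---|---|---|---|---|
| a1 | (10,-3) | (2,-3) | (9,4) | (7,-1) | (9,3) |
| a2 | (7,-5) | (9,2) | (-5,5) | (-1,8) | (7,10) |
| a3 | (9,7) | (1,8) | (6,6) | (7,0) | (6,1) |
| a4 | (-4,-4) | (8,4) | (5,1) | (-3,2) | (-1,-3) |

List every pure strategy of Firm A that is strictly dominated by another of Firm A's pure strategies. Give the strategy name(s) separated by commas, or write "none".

none

a1: no other strategy beats it everywhere (a2 at P1 (10>7); a3 at P1 (10>9); a4 at P1 (10>-4)).
a2: no other strategy beats it everywhere (a1 at P2 (9>2); a3 at P2 (9>1); a4 at P1 (7>-4)).
a3: no other strategy beats it everywhere (a1 at P4 (7=7); a2 at P1 (9>7); a4 at P1 (9>-4)).
a4: no other strategy beats it everywhere (a1 at P2 (8>2); a2 at P3 (5>-5); a3 at P2 (8>1)).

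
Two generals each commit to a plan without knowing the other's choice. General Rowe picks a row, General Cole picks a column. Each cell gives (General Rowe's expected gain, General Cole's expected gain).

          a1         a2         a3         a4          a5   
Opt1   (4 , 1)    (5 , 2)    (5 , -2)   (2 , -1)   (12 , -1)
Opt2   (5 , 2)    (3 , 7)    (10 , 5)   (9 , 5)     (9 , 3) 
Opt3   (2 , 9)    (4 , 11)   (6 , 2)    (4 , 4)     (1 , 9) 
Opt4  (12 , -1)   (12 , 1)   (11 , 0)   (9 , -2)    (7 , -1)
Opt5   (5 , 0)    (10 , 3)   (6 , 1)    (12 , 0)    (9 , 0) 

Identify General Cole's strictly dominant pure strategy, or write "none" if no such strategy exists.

a2 vs a1: Opt1: 2>1, Opt2: 7>2, Opt3: 11>9, Opt4: 1>-1, Opt5: 3>0.
a2 vs a3: Opt1: 2>-2, Opt2: 7>5, Opt3: 11>2, Opt4: 1>0, Opt5: 3>1.
a2 vs a4: Opt1: 2>-1, Opt2: 7>5, Opt3: 11>4, Opt4: 1>-2, Opt5: 3>0.
a2 vs a5: Opt1: 2>-1, Opt2: 7>3, Opt3: 11>9, Opt4: 1>-1, Opt5: 3>0.
a2 strictly beats every other strategy against every opponent action, so it is strictly dominant.

a2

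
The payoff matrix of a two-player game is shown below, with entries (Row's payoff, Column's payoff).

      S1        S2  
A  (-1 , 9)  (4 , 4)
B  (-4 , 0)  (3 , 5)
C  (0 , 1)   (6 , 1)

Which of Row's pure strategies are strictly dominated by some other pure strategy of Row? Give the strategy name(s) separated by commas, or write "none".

C strictly dominates A — S1: 0>-1, S2: 6>4.
B is strictly dominated by A (S1: -1>-4, S2: 4>3).
C is not dominated — it holds its own against A at S1 (0>-1); B at S1 (0>-4).

A, B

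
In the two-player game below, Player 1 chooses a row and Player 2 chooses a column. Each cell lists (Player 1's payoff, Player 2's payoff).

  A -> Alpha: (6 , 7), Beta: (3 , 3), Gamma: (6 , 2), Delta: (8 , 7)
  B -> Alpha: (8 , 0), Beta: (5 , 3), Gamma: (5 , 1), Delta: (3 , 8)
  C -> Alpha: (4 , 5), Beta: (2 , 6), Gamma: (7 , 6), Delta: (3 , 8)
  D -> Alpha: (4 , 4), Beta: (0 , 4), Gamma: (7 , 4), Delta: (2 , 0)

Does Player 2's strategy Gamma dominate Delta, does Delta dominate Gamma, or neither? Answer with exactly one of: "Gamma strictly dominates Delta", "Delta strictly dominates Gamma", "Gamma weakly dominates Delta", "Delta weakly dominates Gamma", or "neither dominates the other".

neither dominates the other

Compare Gamma to Delta across each choice by Player 1: A: 2<7, B: 1<8, C: 6<8, D: 4>0.
Gamma does better at D but worse at A, B, C; neither strategy dominates the other.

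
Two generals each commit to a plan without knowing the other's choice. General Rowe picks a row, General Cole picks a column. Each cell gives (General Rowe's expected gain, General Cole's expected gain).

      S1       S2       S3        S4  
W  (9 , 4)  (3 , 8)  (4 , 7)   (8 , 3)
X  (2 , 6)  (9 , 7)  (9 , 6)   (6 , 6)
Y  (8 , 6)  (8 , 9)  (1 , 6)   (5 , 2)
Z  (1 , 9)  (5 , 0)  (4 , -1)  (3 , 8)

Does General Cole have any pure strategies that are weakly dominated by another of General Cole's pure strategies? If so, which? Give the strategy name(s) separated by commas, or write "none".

S3, S4

Nothing dominates S1: S2 at Z (9>0); S3 at Z (9>-1); S4 at W (4>3).
Nothing dominates S2: S1 at W (8>4); S3 at W (8>7); S4 at W (8>3).
S3: dominated, since S2 does at least as well everywhere (W: 8>7, X: 7>6, Y: 9>6, Z: 0>-1).
S4: dominated, since S1 does at least as well everywhere (W: 4>3, X: 6=6, Y: 6>2, Z: 9>8).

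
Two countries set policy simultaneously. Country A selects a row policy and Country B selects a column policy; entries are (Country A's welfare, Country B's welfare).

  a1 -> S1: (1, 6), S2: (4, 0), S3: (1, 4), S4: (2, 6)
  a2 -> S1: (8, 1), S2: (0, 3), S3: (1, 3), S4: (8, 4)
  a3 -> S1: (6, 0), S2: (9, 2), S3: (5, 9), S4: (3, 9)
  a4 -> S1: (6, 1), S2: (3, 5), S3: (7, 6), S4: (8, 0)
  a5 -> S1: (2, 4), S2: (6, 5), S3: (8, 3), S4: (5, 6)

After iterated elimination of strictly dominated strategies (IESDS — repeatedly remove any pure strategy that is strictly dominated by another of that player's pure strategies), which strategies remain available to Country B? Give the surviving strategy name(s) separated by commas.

Row a1 is eliminated: a3 beats it against every remaining column (S1: 6>1, S2: 9>4, S3: 5>1, S4: 3>2).
Country B's strategy S1 is strictly dominated by S2 (a2: 3>1, a3: 2>0, a4: 5>1, a5: 5>4) and is removed.
Among the remaining strategies, none is strictly dominated by another pure strategy of the same player, so the elimination stops.
Surviving strategies — Country A: {a2, a3, a4, a5}; Country B: {S2, S3, S4}.

S2, S3, S4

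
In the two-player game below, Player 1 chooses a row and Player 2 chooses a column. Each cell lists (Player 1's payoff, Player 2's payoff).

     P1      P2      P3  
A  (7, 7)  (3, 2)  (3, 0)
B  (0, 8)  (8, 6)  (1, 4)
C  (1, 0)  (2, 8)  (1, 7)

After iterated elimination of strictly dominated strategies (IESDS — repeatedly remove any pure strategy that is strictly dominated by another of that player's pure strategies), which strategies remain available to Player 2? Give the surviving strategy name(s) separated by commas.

P1

Row C is eliminated: A beats it against every remaining column (P1: 7>1, P2: 3>2, P3: 3>1).
For Player 2, P1 strictly dominates P2 on the remaining rows (A: 7>2, B: 8>6); eliminate P2.
For Player 1, A strictly dominates B on the remaining columns (P1: 7>0, P3: 3>1); eliminate B.
Column P3 is eliminated: P1 beats it against every remaining row (A: 7>0).
Among the remaining strategies, none is strictly dominated by another pure strategy of the same player, so the elimination stops.
Surviving strategies — Player 1: {A}; Player 2: {P1}.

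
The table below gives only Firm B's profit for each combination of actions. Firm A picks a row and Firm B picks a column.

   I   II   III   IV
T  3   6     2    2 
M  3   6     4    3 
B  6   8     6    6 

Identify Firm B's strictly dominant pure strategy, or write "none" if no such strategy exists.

II

II vs I: T: 6>3, M: 6>3, B: 8>6.
II vs III: T: 6>2, M: 6>4, B: 8>6.
II vs IV: T: 6>2, M: 6>3, B: 8>6.
II strictly beats every other strategy against every opponent action, so it is strictly dominant.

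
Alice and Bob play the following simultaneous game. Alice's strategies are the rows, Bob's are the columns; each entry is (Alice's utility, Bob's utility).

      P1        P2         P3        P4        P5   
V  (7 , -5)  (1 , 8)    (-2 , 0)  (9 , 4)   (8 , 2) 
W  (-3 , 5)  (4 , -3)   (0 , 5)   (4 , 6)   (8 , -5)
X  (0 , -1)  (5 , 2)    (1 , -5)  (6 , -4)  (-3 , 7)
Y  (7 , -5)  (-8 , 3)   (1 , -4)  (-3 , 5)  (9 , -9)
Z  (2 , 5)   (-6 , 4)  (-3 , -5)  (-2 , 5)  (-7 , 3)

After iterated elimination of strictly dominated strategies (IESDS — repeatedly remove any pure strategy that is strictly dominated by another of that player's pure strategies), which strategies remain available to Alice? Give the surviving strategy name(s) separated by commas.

V, W, X, Y

Alice's strategy Z is strictly dominated by V (P1: 7>2, P2: 1>-6, P3: -2>-3, P4: 9>-2, P5: 8>-7) and is removed.
Column P3 is eliminated: P4 beats it against every remaining row (V: 4>0, W: 6>5, X: -4>-5, Y: 5>-4).
Among the remaining strategies, none is strictly dominated by another pure strategy of the same player, so the elimination stops.
Surviving strategies — Alice: {V, W, X, Y}; Bob: {P1, P2, P4, P5}.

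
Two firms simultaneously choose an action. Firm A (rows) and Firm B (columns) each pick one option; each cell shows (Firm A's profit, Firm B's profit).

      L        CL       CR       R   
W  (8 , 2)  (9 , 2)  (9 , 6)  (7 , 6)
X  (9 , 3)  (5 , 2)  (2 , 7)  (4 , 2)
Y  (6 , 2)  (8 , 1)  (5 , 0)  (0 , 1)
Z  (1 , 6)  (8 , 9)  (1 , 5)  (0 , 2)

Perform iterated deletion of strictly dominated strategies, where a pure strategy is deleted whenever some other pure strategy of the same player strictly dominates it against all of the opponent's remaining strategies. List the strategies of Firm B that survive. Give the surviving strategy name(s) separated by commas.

Row Y is eliminated: W beats it against every remaining column (L: 8>6, CL: 9>8, CR: 9>5, R: 7>0).
Firm A's strategy Z is strictly dominated by W (L: 8>1, CL: 9>8, CR: 9>1, R: 7>0) and is removed.
For Firm B, CR strictly dominates L on the remaining rows (W: 6>2, X: 7>3); eliminate L.
For Firm A, W strictly dominates X on the remaining columns (CL: 9>5, CR: 9>2, R: 7>4); eliminate X.
For Firm B, CR strictly dominates CL on the remaining rows (W: 6>2); eliminate CL.
Among the remaining strategies, none is strictly dominated by another pure strategy of the same player, so the elimination stops.
Surviving strategies — Firm A: {W}; Firm B: {CR, R}.

CR, R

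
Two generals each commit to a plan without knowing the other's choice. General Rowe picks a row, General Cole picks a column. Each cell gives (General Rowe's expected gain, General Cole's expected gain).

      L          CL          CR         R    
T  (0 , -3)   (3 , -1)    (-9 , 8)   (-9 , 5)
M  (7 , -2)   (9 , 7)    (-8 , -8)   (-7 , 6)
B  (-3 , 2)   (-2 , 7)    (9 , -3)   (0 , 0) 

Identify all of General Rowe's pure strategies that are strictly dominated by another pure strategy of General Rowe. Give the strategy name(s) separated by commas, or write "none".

T

T is strictly dominated by M (L: 7>0, CL: 9>3, CR: -8>-9, R: -7>-9).
M: no other strategy beats it everywhere (T at L (7>0); B at L (7>-3)).
B: no other strategy beats it everywhere (T at CR (9>-9); M at CR (9>-8)).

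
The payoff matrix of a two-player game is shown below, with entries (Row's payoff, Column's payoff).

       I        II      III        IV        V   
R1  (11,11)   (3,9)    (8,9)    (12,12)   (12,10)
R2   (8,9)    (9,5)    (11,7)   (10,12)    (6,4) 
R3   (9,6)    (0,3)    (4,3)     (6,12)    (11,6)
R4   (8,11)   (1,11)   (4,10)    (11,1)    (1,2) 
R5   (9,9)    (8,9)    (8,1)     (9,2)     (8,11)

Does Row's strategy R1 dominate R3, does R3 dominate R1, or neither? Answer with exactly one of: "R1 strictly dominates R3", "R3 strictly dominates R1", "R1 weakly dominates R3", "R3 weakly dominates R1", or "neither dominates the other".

R1's payoffs vs R3's, by Column's action — I: 11>9, II: 3>0, III: 8>4, IV: 12>6, V: 12>11.
Every comparison favours R1, so R1 strictly dominates R3.

R1 strictly dominates R3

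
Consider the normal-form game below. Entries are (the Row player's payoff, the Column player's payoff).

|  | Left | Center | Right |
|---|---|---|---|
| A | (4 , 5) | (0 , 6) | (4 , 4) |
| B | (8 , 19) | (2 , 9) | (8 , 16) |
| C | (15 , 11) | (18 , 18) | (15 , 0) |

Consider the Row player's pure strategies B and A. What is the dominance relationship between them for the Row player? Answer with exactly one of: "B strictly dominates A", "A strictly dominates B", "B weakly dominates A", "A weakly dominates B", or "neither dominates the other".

B's payoffs vs A's, by the Column player's action — Left: 8>4, Center: 2>0, Right: 8>4.
Every comparison favours B, so B strictly dominates A.

B strictly dominates A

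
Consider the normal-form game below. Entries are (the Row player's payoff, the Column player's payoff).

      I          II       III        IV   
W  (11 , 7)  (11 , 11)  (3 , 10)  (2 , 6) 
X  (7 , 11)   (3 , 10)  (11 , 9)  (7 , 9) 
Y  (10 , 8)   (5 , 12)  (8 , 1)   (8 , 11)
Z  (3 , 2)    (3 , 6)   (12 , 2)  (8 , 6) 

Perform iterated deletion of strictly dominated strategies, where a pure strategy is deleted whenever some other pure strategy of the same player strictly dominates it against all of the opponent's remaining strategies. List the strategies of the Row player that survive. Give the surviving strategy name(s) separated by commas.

W, Y, Z

Column III is eliminated: II beats it against every remaining row (W: 11>10, X: 10>9, Y: 12>1, Z: 6>2).
Row X is eliminated: Y beats it against every remaining column (I: 10>7, II: 5>3, IV: 8>7).
Column I is eliminated: II beats it against every remaining row (W: 11>7, Y: 12>8, Z: 6>2).
Among the remaining strategies, none is strictly dominated by another pure strategy of the same player, so the elimination stops.
Surviving strategies — the Row player: {W, Y, Z}; the Column player: {II, IV}.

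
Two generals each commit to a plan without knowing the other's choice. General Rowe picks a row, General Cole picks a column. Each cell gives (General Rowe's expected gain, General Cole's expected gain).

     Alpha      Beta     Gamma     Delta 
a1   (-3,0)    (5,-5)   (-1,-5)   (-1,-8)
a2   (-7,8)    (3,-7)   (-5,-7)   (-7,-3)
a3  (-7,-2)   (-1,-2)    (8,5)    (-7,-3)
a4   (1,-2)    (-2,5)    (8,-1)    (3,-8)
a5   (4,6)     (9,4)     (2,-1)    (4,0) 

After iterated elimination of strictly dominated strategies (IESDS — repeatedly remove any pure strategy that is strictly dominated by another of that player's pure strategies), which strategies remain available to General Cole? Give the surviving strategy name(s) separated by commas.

Alpha, Beta, Gamma

Row a1 is eliminated: a5 beats it against every remaining column (Alpha: 4>-3, Beta: 9>5, Gamma: 2>-1, Delta: 4>-1).
For General Rowe, a5 strictly dominates a2 on the remaining columns (Alpha: 4>-7, Beta: 9>3, Gamma: 2>-5, Delta: 4>-7); eliminate a2.
Column Delta is eliminated: Alpha beats it against every remaining row (a3: -2>-3, a4: -2>-8, a5: 6>0).
Among the remaining strategies, none is strictly dominated by another pure strategy of the same player, so the elimination stops.
Surviving strategies — General Rowe: {a3, a4, a5}; General Cole: {Alpha, Beta, Gamma}.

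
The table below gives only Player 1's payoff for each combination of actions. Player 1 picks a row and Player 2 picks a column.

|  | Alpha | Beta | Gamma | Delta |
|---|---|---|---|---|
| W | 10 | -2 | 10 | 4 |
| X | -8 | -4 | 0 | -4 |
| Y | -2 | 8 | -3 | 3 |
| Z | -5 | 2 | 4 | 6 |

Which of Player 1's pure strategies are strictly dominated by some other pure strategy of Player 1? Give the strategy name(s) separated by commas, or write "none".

W: no other strategy beats it everywhere (X at Alpha (10>-8); Y at Alpha (10>-2); Z at Alpha (10>-5)).
X: dominated, since W does at least as well everywhere (Alpha: 10>-8, Beta: -2>-4, Gamma: 10>0, Delta: 4>-4).
Nothing dominates Y: W at Beta (8>-2); X at Alpha (-2>-8); Z at Alpha (-2>-5).
Z: no other strategy beats it everywhere (W at Beta (2>-2); X at Alpha (-5>-8); Y at Gamma (4>-3)).

X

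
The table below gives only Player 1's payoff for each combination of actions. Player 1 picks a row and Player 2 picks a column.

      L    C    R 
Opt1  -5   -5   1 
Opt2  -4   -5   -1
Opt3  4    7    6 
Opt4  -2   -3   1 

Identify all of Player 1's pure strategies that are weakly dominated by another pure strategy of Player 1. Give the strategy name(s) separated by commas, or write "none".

Opt1, Opt2, Opt4

Opt1: dominated, since Opt3 does at least as well everywhere (L: 4>-5, C: 7>-5, R: 6>1).
Opt3 weakly dominates Opt2 — L: 4>-4, C: 7>-5, R: 6>-1.
Opt3: no other strategy beats it everywhere (Opt1 at L (4>-5); Opt2 at L (4>-4); Opt4 at L (4>-2)).
Opt3 weakly dominates Opt4 — L: 4>-2, C: 7>-3, R: 6>1.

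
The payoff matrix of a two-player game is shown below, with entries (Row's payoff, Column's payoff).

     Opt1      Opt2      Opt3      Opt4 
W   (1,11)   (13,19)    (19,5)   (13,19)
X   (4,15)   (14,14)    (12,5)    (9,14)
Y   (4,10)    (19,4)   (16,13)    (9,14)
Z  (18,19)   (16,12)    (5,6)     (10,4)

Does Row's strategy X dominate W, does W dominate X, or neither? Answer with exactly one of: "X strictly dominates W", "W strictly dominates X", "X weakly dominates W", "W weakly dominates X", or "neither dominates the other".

neither dominates the other

X's payoffs vs W's, by Column's action — Opt1: 4>1, Opt2: 14>13, Opt3: 12<19, Opt4: 9<13.
X does better at Opt1, Opt2 but worse at Opt3, Opt4; neither strategy dominates the other.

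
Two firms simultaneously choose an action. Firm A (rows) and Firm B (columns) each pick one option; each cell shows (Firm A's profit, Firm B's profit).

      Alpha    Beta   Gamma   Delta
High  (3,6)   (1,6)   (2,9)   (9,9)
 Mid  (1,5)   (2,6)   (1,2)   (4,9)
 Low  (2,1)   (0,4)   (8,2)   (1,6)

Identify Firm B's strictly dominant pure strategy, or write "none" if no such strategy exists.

Alpha fails to dominate Beta at High (6=6).
Beta fails to dominate Alpha at High (6=6).
Gamma fails to dominate Alpha at Mid (2<5).
Delta fails to dominate Gamma at High (9=9).
No single strategy dominates all the others.

none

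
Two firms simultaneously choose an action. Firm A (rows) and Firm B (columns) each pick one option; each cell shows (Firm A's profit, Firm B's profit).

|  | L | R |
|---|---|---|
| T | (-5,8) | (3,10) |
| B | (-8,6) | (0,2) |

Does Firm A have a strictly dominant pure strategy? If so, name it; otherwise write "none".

T vs B: L: -5>-8, R: 3>0.
T strictly beats every other strategy against every opponent action, so it is strictly dominant.

T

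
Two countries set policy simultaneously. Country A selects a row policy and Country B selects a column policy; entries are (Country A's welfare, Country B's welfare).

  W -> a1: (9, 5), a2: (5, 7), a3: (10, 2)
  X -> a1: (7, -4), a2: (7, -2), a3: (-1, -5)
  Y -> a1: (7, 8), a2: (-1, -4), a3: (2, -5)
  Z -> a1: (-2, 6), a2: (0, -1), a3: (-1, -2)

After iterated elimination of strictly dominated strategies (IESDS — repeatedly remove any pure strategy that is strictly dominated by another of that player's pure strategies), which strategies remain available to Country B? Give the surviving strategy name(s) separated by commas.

Row Y is eliminated: W beats it against every remaining column (a1: 9>7, a2: 5>-1, a3: 10>2).
Row Z is eliminated: W beats it against every remaining column (a1: 9>-2, a2: 5>0, a3: 10>-1).
For Country B, a2 strictly dominates a1 on the remaining rows (W: 7>5, X: -2>-4); eliminate a1.
For Country B, a2 strictly dominates a3 on the remaining rows (W: 7>2, X: -2>-5); eliminate a3.
Row W is eliminated: X beats it against every remaining column (a2: 7>5).
Among the remaining strategies, none is strictly dominated by another pure strategy of the same player, so the elimination stops.
Surviving strategies — Country A: {X}; Country B: {a2}.

a2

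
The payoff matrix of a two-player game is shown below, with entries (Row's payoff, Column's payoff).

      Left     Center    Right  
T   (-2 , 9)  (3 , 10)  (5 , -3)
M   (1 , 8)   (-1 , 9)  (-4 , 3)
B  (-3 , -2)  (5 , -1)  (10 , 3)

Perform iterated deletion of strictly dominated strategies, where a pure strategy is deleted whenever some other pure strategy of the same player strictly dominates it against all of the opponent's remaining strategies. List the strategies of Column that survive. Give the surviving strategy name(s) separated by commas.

Right

Column's strategy Left is strictly dominated by Center (T: 10>9, M: 9>8, B: -1>-2) and is removed.
Row's strategy T is strictly dominated by B (Center: 5>3, Right: 10>5) and is removed.
Row M is eliminated: B beats it against every remaining column (Center: 5>-1, Right: 10>-4).
Column's strategy Center is strictly dominated by Right (B: 3>-1) and is removed.
Among the remaining strategies, none is strictly dominated by another pure strategy of the same player, so the elimination stops.
Surviving strategies — Row: {B}; Column: {Right}.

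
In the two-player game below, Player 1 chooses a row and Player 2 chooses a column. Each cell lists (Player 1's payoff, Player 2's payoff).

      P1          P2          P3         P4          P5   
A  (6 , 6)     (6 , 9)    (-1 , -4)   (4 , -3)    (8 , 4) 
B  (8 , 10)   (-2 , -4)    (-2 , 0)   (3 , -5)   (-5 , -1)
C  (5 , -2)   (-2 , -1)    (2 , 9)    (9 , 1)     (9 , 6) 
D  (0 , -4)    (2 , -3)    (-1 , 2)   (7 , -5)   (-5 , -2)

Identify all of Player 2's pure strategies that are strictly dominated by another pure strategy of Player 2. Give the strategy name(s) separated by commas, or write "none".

P4

Nothing dominates P1: P2 at B (10>-4); P3 at A (6>-4); P4 at A (6>-3); P5 at A (6>4).
P2: no other strategy beats it everywhere (P1 at A (9>6); P3 at A (9>-4); P4 at A (9>-3); P5 at A (9>4)).
P3: no other strategy beats it everywhere (P1 at C (9>-2); P2 at B (0>-4); P4 at B (0>-5); P5 at B (0>-1)).
P4: dominated, since P5 does at least as well everywhere (A: 4>-3, B: -1>-5, C: 6>1, D: -2>-5).
P5: no other strategy beats it everywhere (P1 at C (6>-2); P2 at B (-1>-4); P3 at A (4>-4); P4 at A (4>-3)).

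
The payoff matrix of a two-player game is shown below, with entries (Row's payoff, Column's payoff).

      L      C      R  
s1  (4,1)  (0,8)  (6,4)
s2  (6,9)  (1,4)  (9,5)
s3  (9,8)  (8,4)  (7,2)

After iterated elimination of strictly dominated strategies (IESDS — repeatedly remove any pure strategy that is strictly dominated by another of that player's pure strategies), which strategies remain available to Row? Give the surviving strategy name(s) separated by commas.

Row s1 is eliminated: s2 beats it against every remaining column (L: 6>4, C: 1>0, R: 9>6).
Column C is eliminated: L beats it against every remaining row (s2: 9>4, s3: 8>4).
For Column, L strictly dominates R on the remaining rows (s2: 9>5, s3: 8>2); eliminate R.
For Row, s3 strictly dominates s2 on the remaining columns (L: 9>6); eliminate s2.
Among the remaining strategies, none is strictly dominated by another pure strategy of the same player, so the elimination stops.
Surviving strategies — Row: {s3}; Column: {L}.

s3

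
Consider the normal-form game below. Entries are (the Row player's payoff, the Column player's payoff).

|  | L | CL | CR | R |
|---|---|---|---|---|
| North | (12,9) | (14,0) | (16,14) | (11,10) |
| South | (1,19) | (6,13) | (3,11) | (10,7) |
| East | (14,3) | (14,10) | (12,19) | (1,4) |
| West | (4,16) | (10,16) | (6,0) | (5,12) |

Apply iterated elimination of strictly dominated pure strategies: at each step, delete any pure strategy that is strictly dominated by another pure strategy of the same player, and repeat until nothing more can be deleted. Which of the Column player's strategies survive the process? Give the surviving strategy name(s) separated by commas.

The Row player's strategy South is strictly dominated by North (L: 12>1, CL: 14>6, CR: 16>3, R: 11>10) and is removed.
Row West is eliminated: North beats it against every remaining column (L: 12>4, CL: 14>10, CR: 16>6, R: 11>5).
For the Column player, CR strictly dominates L on the remaining rows (North: 14>9, East: 19>3); eliminate L.
Column CL is eliminated: CR beats it against every remaining row (North: 14>0, East: 19>10).
The Row player's strategy East is strictly dominated by North (CR: 16>12, R: 11>1) and is removed.
The Column player's strategy R is strictly dominated by CR (North: 14>10) and is removed.
Among the remaining strategies, none is strictly dominated by another pure strategy of the same player, so the elimination stops.
Surviving strategies — the Row player: {North}; the Column player: {CR}.

CR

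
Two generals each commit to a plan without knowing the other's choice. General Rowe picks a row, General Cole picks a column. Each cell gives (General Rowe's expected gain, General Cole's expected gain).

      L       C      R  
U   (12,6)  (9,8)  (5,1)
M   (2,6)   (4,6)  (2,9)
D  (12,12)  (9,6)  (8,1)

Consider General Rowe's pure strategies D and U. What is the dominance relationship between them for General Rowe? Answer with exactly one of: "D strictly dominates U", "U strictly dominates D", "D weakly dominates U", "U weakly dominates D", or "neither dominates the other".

D weakly dominates U

Compare D to U across every action of General Cole: L: 12=12, C: 9=9, R: 8>5.
D is at least as good everywhere and strictly better somewhere (tied only at L, C), so D weakly but not strictly dominates U.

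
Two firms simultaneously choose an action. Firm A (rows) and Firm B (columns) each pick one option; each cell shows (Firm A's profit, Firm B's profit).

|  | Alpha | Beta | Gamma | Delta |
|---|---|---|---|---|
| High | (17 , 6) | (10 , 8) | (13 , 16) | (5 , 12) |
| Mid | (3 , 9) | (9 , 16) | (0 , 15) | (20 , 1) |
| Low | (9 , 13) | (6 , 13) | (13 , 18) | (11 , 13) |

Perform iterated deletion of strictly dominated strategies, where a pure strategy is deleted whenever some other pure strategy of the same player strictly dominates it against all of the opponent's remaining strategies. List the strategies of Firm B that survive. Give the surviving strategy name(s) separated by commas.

Gamma

Firm B's strategy Alpha is strictly dominated by Gamma (High: 16>6, Mid: 15>9, Low: 18>13) and is removed.
Firm B's strategy Delta is strictly dominated by Gamma (High: 16>12, Mid: 15>1, Low: 18>13) and is removed.
Firm A's strategy Mid is strictly dominated by High (Beta: 10>9, Gamma: 13>0) and is removed.
Column Beta is eliminated: Gamma beats it against every remaining row (High: 16>8, Low: 18>13).
Among the remaining strategies, none is strictly dominated by another pure strategy of the same player, so the elimination stops.
Surviving strategies — Firm A: {High, Low}; Firm B: {Gamma}.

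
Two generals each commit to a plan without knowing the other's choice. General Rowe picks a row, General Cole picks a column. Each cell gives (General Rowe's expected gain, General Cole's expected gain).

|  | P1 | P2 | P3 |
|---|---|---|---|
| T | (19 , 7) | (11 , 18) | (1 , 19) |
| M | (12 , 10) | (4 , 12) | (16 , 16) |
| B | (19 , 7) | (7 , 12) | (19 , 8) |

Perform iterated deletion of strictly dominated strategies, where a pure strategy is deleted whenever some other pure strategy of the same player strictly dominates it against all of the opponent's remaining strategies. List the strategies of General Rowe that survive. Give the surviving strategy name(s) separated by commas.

T, B

Row M is eliminated: B beats it against every remaining column (P1: 19>12, P2: 7>4, P3: 19>16).
General Cole's strategy P1 is strictly dominated by P2 (T: 18>7, B: 12>7) and is removed.
Among the remaining strategies, none is strictly dominated by another pure strategy of the same player, so the elimination stops.
Surviving strategies — General Rowe: {T, B}; General Cole: {P2, P3}.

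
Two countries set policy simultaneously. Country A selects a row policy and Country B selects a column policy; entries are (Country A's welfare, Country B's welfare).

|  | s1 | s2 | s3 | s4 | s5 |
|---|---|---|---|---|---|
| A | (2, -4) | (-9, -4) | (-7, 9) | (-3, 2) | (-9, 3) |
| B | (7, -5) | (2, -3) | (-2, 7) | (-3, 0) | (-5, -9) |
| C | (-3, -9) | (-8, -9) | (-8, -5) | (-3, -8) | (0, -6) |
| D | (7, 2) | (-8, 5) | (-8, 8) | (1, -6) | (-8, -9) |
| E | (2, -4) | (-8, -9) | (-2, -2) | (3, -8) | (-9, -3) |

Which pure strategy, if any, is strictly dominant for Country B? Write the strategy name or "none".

s3

s3 vs s1: A: 9>-4, B: 7>-5, C: -5>-9, D: 8>2, E: -2>-4.
s3 vs s2: A: 9>-4, B: 7>-3, C: -5>-9, D: 8>5, E: -2>-9.
s3 vs s4: A: 9>2, B: 7>0, C: -5>-8, D: 8>-6, E: -2>-8.
s3 vs s5: A: 9>3, B: 7>-9, C: -5>-6, D: 8>-9, E: -2>-3.
s3 strictly beats every other strategy against every opponent action, so it is strictly dominant.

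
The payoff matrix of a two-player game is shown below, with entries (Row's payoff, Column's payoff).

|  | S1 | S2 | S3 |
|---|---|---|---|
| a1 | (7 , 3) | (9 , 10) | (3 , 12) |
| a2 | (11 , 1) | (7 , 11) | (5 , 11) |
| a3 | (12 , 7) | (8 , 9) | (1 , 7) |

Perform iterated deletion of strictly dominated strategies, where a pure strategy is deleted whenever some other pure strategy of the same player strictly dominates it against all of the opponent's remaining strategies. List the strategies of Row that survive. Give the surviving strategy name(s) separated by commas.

Column S1 is eliminated: S2 beats it against every remaining row (a1: 10>3, a2: 11>1, a3: 9>7).
For Row, a1 strictly dominates a3 on the remaining columns (S2: 9>8, S3: 3>1); eliminate a3.
Among the remaining strategies, none is strictly dominated by another pure strategy of the same player, so the elimination stops.
Surviving strategies — Row: {a1, a2}; Column: {S2, S3}.

a1, a2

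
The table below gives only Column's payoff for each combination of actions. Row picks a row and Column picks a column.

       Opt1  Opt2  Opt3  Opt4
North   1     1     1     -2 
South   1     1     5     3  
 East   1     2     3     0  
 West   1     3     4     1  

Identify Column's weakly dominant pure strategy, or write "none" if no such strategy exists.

Opt3

Opt3 vs Opt1: North: 1=1, South: 5>1, East: 3>1, West: 4>1.
Opt3 vs Opt2: North: 1=1, South: 5>1, East: 3>2, West: 4>3.
Opt3 vs Opt4: North: 1>-2, South: 5>3, East: 3>0, West: 4>1.
Opt3 is at least as good as every other strategy against every opponent action, so it is weakly dominant.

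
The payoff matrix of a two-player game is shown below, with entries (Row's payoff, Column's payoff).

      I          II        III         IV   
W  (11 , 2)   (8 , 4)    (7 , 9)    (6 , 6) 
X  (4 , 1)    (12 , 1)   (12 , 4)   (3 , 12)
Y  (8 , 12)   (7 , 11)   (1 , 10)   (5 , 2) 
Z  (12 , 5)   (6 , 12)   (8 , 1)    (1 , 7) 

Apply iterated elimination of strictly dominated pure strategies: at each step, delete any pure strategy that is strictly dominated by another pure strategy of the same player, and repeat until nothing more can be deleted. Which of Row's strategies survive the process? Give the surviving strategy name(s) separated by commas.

Row's strategy Y is strictly dominated by W (I: 11>8, II: 8>7, III: 7>1, IV: 6>5) and is removed.
Column's strategy I is strictly dominated by IV (W: 6>2, X: 12>1, Z: 7>5) and is removed.
Row's strategy Z is strictly dominated by X (II: 12>6, III: 12>8, IV: 3>1) and is removed.
Column II is eliminated: III beats it against every remaining row (W: 9>4, X: 4>1).
Among the remaining strategies, none is strictly dominated by another pure strategy of the same player, so the elimination stops.
Surviving strategies — Row: {W, X}; Column: {III, IV}.

W, X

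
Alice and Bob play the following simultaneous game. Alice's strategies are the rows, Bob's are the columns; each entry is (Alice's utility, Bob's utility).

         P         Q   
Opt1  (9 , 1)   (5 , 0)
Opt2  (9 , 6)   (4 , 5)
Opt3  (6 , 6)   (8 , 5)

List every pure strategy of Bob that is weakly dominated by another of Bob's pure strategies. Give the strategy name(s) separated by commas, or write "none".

Q

Nothing dominates P: Q at Opt1 (1>0).
Q is weakly dominated by P (Opt1: 1>0, Opt2: 6>5, Opt3: 6>5).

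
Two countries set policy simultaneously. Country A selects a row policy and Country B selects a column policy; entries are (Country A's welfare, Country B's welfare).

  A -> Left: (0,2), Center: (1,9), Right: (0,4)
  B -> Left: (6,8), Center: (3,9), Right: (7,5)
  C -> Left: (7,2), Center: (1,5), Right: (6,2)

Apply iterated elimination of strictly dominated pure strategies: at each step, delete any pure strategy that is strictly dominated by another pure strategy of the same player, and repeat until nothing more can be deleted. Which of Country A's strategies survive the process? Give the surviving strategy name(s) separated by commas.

For Country A, B strictly dominates A on the remaining columns (Left: 6>0, Center: 3>1, Right: 7>0); eliminate A.
Country B's strategy Left is strictly dominated by Center (B: 9>8, C: 5>2) and is removed.
Row C is eliminated: B beats it against every remaining column (Center: 3>1, Right: 7>6).
Column Right is eliminated: Center beats it against every remaining row (B: 9>5).
Among the remaining strategies, none is strictly dominated by another pure strategy of the same player, so the elimination stops.
Surviving strategies — Country A: {B}; Country B: {Center}.

B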